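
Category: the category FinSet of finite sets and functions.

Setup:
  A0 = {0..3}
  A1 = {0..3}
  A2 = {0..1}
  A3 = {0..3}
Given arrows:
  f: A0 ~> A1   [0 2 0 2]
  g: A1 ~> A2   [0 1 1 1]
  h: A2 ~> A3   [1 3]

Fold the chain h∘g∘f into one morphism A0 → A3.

  0 f~>0 g~>0 h~>1
  1 f~>2 g~>1 h~>3
  2 f~>0 g~>0 h~>1
  3 f~>2 g~>1 h~>3
result: [1 3 1 3]

Answer: [1 3 1 3]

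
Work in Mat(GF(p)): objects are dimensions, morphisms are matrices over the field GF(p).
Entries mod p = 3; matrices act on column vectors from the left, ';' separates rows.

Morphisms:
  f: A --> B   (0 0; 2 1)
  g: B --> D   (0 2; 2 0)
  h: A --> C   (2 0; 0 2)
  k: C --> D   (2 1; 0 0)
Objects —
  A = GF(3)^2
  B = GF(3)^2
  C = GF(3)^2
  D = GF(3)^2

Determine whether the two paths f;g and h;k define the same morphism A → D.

Answer: COMMUTES

Work:
Path 1 = f;g:
  e0=⟨1,0⟩ f-->⟨0,2⟩ g-->⟨1,0⟩
  e1=⟨0,1⟩ f-->⟨0,1⟩ g-->⟨2,0⟩
  result₁ = (1 2; 0 0)
Path 2 = h;k:
  e0=⟨1,0⟩ h-->⟨2,0⟩ k-->⟨1,0⟩
  e1=⟨0,1⟩ h-->⟨0,2⟩ k-->⟨2,0⟩
  result₂ = (1 2; 0 0)
Equal? YES — commutes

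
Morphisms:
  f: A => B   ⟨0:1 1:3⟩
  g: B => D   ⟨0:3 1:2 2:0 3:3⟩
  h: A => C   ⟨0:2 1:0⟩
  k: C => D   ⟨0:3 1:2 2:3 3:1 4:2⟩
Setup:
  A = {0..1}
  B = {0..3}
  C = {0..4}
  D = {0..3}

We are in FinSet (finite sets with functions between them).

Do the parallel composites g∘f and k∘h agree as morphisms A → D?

Answer: DOES NOT COMMUTE

Trace:
Along f;g (path 1):
  0 f=>1 g=>2
  1 f=>3 g=>3
  result₁ = ⟨0:2 1:3⟩
Along h;k (path 2):
  0 h=>2 k=>3
  1 h=>0 k=>3
  result₂ = ⟨0:3 1:3⟩
Equal? differ; not commutative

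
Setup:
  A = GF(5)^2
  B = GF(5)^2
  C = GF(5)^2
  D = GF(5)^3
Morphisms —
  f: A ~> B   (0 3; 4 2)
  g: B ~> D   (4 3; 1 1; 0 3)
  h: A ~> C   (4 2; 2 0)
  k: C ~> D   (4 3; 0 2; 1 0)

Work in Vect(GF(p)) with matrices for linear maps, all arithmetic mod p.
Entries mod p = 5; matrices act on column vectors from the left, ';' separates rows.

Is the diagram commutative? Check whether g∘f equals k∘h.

Answer: DOES NOT COMMUTE

Work:
1) trace f;g:
  e0=(1,0) f~>(0,4) g~>(2,4,2)
  e1=(0,1) f~>(3,2) g~>(3,0,1)
  ⟦path⟧₁ = (2 3; 4 0; 2 1)
2) trace h;k:
  e0=(1,0) h~>(4,2) k~>(2,4,4)
  e1=(0,1) h~>(2,0) k~>(3,0,2)
  ⟦path⟧₂ = (2 3; 4 0; 4 2)
Equal? distinct morphisms ✗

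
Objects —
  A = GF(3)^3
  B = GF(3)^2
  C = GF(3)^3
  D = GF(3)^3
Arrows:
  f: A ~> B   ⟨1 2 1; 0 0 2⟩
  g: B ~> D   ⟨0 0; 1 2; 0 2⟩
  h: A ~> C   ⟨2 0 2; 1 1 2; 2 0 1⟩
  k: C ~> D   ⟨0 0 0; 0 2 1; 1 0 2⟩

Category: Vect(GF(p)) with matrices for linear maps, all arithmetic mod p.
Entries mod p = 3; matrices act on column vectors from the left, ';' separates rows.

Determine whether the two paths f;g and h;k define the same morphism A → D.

Path 1 = f;g:
  e0=[1,0,0] f~>[1,0] g~>[0,1,0]
  e1=[0,1,0] f~>[2,0] g~>[0,2,0]
  e2=[0,0,1] f~>[1,2] g~>[0,2,1]
  result₁ = ⟨0 0 0; 1 2 2; 0 0 1⟩
Path 2 = h;k:
  e0=[1,0,0] h~>[2,1,2] k~>[0,1,0]
  e1=[0,1,0] h~>[0,1,0] k~>[0,2,0]
  e2=[0,0,1] h~>[2,2,1] k~>[0,2,1]
  result₂ = ⟨0 0 0; 1 2 2; 0 0 1⟩
Equal? equal; square commutes

Answer: COMMUTES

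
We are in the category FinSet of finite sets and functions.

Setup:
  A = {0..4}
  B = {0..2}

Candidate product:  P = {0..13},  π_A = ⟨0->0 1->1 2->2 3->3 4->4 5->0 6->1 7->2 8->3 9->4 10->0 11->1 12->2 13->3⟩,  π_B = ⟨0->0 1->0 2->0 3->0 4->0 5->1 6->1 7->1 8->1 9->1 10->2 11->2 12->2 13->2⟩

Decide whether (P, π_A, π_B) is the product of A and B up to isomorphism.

|A|·|B| = 5·3 = 15;  |P| = 14
  → cardinalities differ; no bijection possible.

Answer: NOT A VALID PRODUCT — |P|=14 ≠ |A|·|B|=15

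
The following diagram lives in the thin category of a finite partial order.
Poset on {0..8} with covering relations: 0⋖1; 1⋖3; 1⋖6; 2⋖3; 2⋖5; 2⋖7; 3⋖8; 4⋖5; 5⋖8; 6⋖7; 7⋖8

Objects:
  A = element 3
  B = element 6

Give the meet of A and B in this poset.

Lower bounds of A=3 and B=6: {0,1}
  0 ⊑ 1
  1 ⊑ 1
glb = 1

Answer: A∧B = 1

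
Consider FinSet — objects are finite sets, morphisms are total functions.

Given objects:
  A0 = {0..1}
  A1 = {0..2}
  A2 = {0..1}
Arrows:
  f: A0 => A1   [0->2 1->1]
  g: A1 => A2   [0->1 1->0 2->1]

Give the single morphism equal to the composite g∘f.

  0 f=>2 g=>1
  1 f=>1 g=>0
⟦path⟧: [0->1 1->0]

Answer: [0->1 1->0]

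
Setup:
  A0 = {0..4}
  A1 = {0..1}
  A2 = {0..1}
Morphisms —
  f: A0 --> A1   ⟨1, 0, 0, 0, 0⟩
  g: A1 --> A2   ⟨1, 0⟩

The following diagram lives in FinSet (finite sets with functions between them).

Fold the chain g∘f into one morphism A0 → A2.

Answer: ⟨0, 1, 1, 1, 1⟩

Work:
  0 f-->1 g-->0
  1 f-->0 g-->1
  2 f-->0 g-->1
  3 f-->0 g-->1
  4 f-->0 g-->1
composite: ⟨0, 1, 1, 1, 1⟩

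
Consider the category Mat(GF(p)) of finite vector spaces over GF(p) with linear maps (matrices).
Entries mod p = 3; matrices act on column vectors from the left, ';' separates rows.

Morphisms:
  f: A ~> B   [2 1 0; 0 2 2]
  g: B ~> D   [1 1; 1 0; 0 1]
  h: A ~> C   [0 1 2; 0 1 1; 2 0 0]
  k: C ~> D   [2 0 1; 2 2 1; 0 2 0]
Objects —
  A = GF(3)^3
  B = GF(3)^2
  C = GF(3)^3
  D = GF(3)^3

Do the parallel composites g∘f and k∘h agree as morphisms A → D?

Along f;g (path 1):
  e0=[1,0,0] f~>[2,0] g~>[2,2,0]
  e1=[0,1,0] f~>[1,2] g~>[0,1,2]
  e2=[0,0,1] f~>[0,2] g~>[2,0,2]
  composite₁ = [2 0 2; 2 1 0; 0 2 2]
Along h;k (path 2):
  e0=[1,0,0] h~>[0,0,2] k~>[2,2,0]
  e1=[0,1,0] h~>[1,1,0] k~>[2,1,2]
  e2=[0,0,1] h~>[2,1,0] k~>[1,0,2]
  composite₂ = [2 2 1; 2 1 0; 0 2 2]
Equal? NO — does not commute

Answer: DOES NOT COMMUTE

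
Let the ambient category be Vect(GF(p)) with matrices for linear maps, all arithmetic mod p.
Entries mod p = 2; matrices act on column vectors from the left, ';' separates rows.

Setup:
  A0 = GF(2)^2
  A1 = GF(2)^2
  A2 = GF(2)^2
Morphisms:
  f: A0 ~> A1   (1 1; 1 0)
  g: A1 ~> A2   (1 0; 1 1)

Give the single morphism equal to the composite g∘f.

  e0=[1,0] f~>[1,1] g~>[1,0]
  e1=[0,1] f~>[1,0] g~>[1,1]
result: (1 1; 0 1)

Answer: (1 1; 0 1)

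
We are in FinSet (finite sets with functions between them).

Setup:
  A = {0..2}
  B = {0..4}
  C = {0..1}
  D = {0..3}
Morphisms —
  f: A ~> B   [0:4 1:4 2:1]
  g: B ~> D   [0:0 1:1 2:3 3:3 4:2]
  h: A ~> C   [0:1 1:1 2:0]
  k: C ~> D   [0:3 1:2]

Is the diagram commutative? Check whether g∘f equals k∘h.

Along f;g (path 1):
  0 f~>4 g~>2
  1 f~>4 g~>2
  2 f~>1 g~>1
  ⟦path⟧₁ = [0:2 1:2 2:1]
Along h;k (path 2):
  0 h~>1 k~>2
  1 h~>1 k~>2
  2 h~>0 k~>3
  ⟦path⟧₂ = [0:2 1:2 2:3]
Equal? distinct morphisms ✗

Answer: DOES NOT COMMUTE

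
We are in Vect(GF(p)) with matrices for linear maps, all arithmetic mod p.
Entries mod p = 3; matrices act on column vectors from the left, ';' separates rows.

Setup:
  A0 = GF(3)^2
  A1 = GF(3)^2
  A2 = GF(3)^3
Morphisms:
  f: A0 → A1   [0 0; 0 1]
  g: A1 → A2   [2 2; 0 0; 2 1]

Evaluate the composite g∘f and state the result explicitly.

  e0=[1,0] f→[0,0] g→[0,0,0]
  e1=[0,1] f→[0,1] g→[2,0,1]
result: [0 2; 0 0; 0 1]

Answer: [0 2; 0 0; 0 1]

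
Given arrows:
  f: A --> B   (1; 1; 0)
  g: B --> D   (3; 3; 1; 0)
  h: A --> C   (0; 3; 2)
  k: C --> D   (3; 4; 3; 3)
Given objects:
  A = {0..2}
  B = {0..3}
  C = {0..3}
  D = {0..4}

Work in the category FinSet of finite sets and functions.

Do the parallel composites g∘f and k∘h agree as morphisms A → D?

1) trace f;g:
  0 f-->1 g-->3
  1 f-->1 g-->3
  2 f-->0 g-->3
  ⟦path⟧₁ = (3; 3; 3)
2) trace h;k:
  0 h-->0 k-->3
  1 h-->3 k-->3
  2 h-->2 k-->3
  ⟦path⟧₂ = (3; 3; 3)
Equal? YES — commutes

Answer: COMMUTES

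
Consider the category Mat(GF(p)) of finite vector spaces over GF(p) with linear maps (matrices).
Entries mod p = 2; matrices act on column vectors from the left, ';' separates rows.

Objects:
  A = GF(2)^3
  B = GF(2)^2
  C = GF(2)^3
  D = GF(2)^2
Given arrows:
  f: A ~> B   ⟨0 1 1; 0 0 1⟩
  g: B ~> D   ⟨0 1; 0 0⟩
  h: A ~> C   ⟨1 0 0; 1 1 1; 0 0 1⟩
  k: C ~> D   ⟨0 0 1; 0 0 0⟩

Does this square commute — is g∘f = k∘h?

Along f;g (path 1):
  e0=⟨1,0,0⟩ f~>⟨0,0⟩ g~>⟨0,0⟩
  e1=⟨0,1,0⟩ f~>⟨1,0⟩ g~>⟨0,0⟩
  e2=⟨0,0,1⟩ f~>⟨1,1⟩ g~>⟨1,0⟩
  ⟦path⟧₁ = ⟨0 0 1; 0 0 0⟩
Along h;k (path 2):
  e0=⟨1,0,0⟩ h~>⟨1,1,0⟩ k~>⟨0,0⟩
  e1=⟨0,1,0⟩ h~>⟨0,1,0⟩ k~>⟨0,0⟩
  e2=⟨0,0,1⟩ h~>⟨0,1,1⟩ k~>⟨1,0⟩
  ⟦path⟧₂ = ⟨0 0 1; 0 0 0⟩
Equal? equal; square commutes

Answer: COMMUTES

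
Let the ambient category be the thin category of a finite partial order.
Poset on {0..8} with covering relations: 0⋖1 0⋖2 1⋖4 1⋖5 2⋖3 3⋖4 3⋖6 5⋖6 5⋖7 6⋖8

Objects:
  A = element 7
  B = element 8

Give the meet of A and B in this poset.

Answer: A∧B = 5

Work:
Common predecessors of 7,8: {0,1,5}
  0 ⊑ 5
  1 ⊑ 5
  5 ⊑ 5
glb = 5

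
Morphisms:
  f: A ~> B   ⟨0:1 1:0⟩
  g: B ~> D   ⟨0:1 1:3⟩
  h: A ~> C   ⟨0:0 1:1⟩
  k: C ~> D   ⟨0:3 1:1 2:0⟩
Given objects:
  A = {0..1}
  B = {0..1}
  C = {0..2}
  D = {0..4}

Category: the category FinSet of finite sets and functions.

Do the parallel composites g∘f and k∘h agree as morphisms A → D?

Path 1 = f;g:
  0 f~>1 g~>3
  1 f~>0 g~>1
  ⟦path⟧₁ = ⟨0:3 1:1⟩
Path 2 = h;k:
  0 h~>0 k~>3
  1 h~>1 k~>1
  ⟦path⟧₂ = ⟨0:3 1:1⟩
Equal? YES — commutes

Answer: COMMUTES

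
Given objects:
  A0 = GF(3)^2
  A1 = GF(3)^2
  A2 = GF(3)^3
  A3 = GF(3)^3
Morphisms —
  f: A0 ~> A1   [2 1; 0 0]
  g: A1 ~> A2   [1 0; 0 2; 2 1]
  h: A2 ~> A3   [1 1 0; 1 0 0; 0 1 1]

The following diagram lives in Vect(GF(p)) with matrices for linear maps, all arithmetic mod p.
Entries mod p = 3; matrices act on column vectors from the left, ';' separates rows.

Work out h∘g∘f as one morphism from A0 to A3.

  e0=[1,0] f~>[2,0] g~>[2,0,1] h~>[2,2,1]
  e1=[0,1] f~>[1,0] g~>[1,0,2] h~>[1,1,2]
composite: [2 1; 2 1; 1 2]

Answer: [2 1; 2 1; 1 2]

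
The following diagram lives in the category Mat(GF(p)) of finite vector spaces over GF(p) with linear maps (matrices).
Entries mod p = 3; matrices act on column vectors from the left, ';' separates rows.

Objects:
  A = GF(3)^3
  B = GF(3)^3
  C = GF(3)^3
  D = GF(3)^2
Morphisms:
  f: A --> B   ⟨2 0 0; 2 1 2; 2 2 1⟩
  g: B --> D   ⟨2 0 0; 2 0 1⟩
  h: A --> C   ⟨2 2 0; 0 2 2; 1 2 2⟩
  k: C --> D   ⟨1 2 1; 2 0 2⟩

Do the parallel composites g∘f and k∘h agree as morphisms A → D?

Path 1 = f;g:
  e0=[1,0,0] f-->[2,2,2] g-->[1,0]
  e1=[0,1,0] f-->[0,1,2] g-->[0,2]
  e2=[0,0,1] f-->[0,2,1] g-->[0,1]
  ⟦path⟧₁ = ⟨1 0 0; 0 2 1⟩
Path 2 = h;k:
  e0=[1,0,0] h-->[2,0,1] k-->[0,0]
  e1=[0,1,0] h-->[2,2,2] k-->[2,2]
  e2=[0,0,1] h-->[0,2,2] k-->[0,1]
  ⟦path⟧₂ = ⟨0 2 0; 0 2 1⟩
Equal? distinct morphisms ✗

Answer: DOES NOT COMMUTE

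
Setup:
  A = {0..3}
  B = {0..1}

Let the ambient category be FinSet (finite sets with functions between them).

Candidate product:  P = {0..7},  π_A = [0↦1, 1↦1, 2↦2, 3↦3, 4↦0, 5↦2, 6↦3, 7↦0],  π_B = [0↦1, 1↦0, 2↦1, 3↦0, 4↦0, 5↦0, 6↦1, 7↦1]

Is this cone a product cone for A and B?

Answer: VALID PRODUCT

Derivation:
|A|·|B| = 4·2 = 8;  |P| = 8
Check the pairing map k ↦ (π_A(k), π_B(k)):
  0 ↦ (1,1)
  1 ↦ (1,0)
  2 ↦ (2,1)
  3 ↦ (3,0)
  4 ↦ (0,0)
  5 ↦ (2,0)
  6 ↦ (3,1)
  7 ↦ (0,1)
distinct pairs in image: 8 / 8 needed
  → bijection onto A×B; projections well-typed.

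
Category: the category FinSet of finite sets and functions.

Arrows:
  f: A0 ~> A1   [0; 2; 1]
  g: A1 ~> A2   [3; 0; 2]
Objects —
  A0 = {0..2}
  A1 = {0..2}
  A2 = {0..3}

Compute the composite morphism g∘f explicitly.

Answer: [3; 2; 0]

Trace:
  0 f~>0 g~>3
  1 f~>2 g~>2
  2 f~>1 g~>0
composite: [3; 2; 0]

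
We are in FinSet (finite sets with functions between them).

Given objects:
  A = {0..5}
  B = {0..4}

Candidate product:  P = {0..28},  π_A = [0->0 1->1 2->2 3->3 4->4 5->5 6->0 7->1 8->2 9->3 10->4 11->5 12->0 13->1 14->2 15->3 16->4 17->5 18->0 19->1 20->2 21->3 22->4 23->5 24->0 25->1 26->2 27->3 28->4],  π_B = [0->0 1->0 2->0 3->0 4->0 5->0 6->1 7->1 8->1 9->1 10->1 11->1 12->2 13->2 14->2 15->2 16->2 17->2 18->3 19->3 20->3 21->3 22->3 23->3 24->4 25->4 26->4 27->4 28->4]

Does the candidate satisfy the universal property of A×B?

|A|·|B| = 6·5 = 30;  |P| = 29
  → cardinalities differ; no bijection possible.

Answer: NOT A VALID PRODUCT — |P|=29 ≠ |A|·|B|=30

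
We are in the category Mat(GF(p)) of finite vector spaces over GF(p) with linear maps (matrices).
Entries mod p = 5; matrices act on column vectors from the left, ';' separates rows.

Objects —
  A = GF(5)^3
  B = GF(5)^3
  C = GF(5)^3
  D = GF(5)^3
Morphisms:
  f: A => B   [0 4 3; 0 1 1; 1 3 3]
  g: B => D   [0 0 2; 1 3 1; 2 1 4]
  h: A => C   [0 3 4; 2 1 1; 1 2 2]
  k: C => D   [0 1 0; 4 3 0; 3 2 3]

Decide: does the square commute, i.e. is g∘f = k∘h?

Answer: DOES NOT COMMUTE

Trace:
Path 1 = f;g:
  e0=[1,0,0] f=>[0,0,1] g=>[2,1,4]
  e1=[0,1,0] f=>[4,1,3] g=>[1,0,1]
  e2=[0,0,1] f=>[3,1,3] g=>[1,4,4]
  ⟦path⟧₁ = [2 1 1; 1 0 4; 4 1 4]
Path 2 = h;k:
  e0=[1,0,0] h=>[0,2,1] k=>[2,1,2]
  e1=[0,1,0] h=>[3,1,2] k=>[1,0,2]
  e2=[0,0,1] h=>[4,1,2] k=>[1,4,0]
  ⟦path⟧₂ = [2 1 1; 1 0 4; 2 2 0]
Equal? NO — does not commute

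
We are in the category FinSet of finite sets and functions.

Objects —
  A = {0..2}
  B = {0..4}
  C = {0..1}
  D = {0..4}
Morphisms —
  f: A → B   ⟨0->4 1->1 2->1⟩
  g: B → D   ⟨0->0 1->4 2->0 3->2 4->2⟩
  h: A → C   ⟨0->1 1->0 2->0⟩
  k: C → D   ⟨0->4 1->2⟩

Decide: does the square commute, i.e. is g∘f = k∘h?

Answer: COMMUTES

Trace:
Path 1 = f;g:
  0 f→4 g→2
  1 f→1 g→4
  2 f→1 g→4
  composite₁ = ⟨0->2 1->4 2->4⟩
Path 2 = h;k:
  0 h→1 k→2
  1 h→0 k→4
  2 h→0 k→4
  composite₂ = ⟨0->2 1->4 2->4⟩
Equal? YES — commutes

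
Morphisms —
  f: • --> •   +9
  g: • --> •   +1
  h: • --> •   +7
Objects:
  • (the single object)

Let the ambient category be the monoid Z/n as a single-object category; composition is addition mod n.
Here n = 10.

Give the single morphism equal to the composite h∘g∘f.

  0 +9≡9 +1≡0 +7≡7  (mod 10)
result: +7

Answer: +7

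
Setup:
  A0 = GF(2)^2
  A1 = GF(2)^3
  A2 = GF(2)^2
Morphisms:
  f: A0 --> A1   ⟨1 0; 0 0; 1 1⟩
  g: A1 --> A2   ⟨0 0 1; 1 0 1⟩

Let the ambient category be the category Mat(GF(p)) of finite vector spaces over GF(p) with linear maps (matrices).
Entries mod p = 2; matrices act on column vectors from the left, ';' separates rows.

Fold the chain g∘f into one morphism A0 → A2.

Answer: ⟨1 1; 0 1⟩

Derivation:
  e0=(1,0) f-->(1,0,1) g-->(1,0)
  e1=(0,1) f-->(0,0,1) g-->(1,1)
⟦path⟧: ⟨1 1; 0 1⟩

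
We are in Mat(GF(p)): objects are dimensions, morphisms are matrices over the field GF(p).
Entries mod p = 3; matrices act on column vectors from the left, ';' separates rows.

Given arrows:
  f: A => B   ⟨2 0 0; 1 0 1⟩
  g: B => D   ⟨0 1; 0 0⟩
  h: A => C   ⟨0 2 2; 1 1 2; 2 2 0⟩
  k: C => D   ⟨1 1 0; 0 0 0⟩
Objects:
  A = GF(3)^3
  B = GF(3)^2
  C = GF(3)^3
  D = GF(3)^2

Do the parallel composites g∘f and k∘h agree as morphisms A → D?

Answer: COMMUTES

Trace:
1) trace f;g:
  e0=⟨1,0,0⟩ f=>⟨2,1⟩ g=>⟨1,0⟩
  e1=⟨0,1,0⟩ f=>⟨0,0⟩ g=>⟨0,0⟩
  e2=⟨0,0,1⟩ f=>⟨0,1⟩ g=>⟨1,0⟩
  ⟦path⟧₁ = ⟨1 0 1; 0 0 0⟩
2) trace h;k:
  e0=⟨1,0,0⟩ h=>⟨0,1,2⟩ k=>⟨1,0⟩
  e1=⟨0,1,0⟩ h=>⟨2,1,2⟩ k=>⟨0,0⟩
  e2=⟨0,0,1⟩ h=>⟨2,2,0⟩ k=>⟨1,0⟩
  ⟦path⟧₂ = ⟨1 0 1; 0 0 0⟩
Equal? same morphism ✓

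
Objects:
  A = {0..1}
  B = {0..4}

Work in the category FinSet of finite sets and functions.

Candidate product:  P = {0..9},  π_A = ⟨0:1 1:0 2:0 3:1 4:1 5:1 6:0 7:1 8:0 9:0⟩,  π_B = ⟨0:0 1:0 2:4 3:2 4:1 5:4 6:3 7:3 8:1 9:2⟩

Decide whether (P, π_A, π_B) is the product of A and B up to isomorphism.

Answer: VALID PRODUCT

Work:
|A|·|B| = 2·5 = 10;  |P| = 10
Check the pairing map k ↦ (π_A(k), π_B(k)):
  0 : (1,0)
  1 : (0,0)
  2 : (0,4)
  3 : (1,2)
  4 : (1,1)
  5 : (1,4)
  6 : (0,3)
  7 : (1,3)
  8 : (0,1)
  9 : (0,2)
distinct pairs in image: 10 / 10 needed
  → bijection onto A×B; projections well-typed.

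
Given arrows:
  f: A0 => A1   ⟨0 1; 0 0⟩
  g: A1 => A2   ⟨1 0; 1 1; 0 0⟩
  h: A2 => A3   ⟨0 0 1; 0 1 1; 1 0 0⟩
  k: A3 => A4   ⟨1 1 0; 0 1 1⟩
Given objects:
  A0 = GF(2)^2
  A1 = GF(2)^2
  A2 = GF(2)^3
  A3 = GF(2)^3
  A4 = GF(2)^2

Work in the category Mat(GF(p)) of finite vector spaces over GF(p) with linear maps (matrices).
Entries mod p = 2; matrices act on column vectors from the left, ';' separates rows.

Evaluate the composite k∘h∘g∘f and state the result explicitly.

Answer: ⟨0 1; 0 0⟩

Work:
  e0=(1,0) f=>(0,0) g=>(0,0,0) h=>(0,0,0) k=>(0,0)
  e1=(0,1) f=>(1,0) g=>(1,1,0) h=>(0,1,1) k=>(1,0)
⟦path⟧: ⟨0 1; 0 0⟩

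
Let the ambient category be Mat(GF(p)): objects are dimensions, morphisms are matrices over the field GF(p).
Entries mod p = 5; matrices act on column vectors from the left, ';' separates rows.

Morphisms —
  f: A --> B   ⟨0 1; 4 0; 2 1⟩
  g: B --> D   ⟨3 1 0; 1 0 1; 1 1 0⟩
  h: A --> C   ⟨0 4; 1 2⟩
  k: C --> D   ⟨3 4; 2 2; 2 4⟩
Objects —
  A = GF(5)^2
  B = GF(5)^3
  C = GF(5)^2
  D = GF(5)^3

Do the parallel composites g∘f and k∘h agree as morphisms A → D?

Answer: DOES NOT COMMUTE

Work:
Along f;g (path 1):
  e0=[1,0] f-->[0,4,2] g-->[4,2,4]
  e1=[0,1] f-->[1,0,1] g-->[3,2,1]
  result₁ = ⟨4 3; 2 2; 4 1⟩
Along h;k (path 2):
  e0=[1,0] h-->[0,1] k-->[4,2,4]
  e1=[0,1] h-->[4,2] k-->[0,2,1]
  result₂ = ⟨4 0; 2 2; 4 1⟩
Equal? differ; not commutative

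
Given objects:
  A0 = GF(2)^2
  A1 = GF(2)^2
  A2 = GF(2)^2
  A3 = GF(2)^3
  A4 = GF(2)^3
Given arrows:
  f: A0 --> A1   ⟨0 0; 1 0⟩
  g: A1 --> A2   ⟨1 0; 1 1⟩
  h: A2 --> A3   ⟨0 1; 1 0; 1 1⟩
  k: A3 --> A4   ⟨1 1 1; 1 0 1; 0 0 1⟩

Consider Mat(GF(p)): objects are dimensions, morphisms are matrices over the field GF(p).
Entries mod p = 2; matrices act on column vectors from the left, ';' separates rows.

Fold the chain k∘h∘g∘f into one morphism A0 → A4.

  e0=⟨1,0⟩ f-->⟨0,1⟩ g-->⟨0,1⟩ h-->⟨1,0,1⟩ k-->⟨0,0,1⟩
  e1=⟨0,1⟩ f-->⟨0,0⟩ g-->⟨0,0⟩ h-->⟨0,0,0⟩ k-->⟨0,0,0⟩
result: ⟨0 0; 0 0; 1 0⟩

Answer: ⟨0 0; 0 0; 1 0⟩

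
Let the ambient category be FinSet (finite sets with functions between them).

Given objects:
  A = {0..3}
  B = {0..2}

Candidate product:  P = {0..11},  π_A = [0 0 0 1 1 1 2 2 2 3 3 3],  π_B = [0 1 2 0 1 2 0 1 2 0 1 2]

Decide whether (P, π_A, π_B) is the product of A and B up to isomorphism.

Answer: VALID PRODUCT

Work:
|A|·|B| = 4·3 = 12;  |P| = 12
Check the pairing map k ↦ (π_A(k), π_B(k)):
  0 -> (0,0)
  1 -> (0,1)
  2 -> (0,2)
  3 -> (1,0)
  4 -> (1,1)
  5 -> (1,2)
  6 -> (2,0)
  7 -> (2,1)
  8 -> (2,2)
  9 -> (3,0)
  10 -> (3,1)
  11 -> (3,2)
distinct pairs in image: 12 / 12 needed
  → bijection onto A×B; projections well-typed.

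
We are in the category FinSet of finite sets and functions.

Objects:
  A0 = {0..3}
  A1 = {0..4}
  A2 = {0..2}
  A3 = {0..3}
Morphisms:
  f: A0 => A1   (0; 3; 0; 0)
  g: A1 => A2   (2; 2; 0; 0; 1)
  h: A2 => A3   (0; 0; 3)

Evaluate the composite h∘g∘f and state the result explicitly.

  0 f=>0 g=>2 h=>3
  1 f=>3 g=>0 h=>0
  2 f=>0 g=>2 h=>3
  3 f=>0 g=>2 h=>3
result: (3; 0; 3; 3)

Answer: (3; 0; 3; 3)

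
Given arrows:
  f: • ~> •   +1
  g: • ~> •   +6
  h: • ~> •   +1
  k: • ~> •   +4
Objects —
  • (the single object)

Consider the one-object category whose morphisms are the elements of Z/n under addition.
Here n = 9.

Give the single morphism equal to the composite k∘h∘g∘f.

  0 +1≡1 +6≡7 +1≡8 +4≡3  (mod 9)
result: +3

Answer: +3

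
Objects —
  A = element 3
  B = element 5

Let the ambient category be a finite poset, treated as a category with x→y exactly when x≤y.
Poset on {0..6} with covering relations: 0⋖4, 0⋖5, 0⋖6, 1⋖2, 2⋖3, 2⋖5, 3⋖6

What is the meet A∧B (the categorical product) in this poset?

Common predecessors of 3,5: {1,2}
  1 ⊑ 2
  2 ⊑ 2
glb = 2

Answer: A∧B = 2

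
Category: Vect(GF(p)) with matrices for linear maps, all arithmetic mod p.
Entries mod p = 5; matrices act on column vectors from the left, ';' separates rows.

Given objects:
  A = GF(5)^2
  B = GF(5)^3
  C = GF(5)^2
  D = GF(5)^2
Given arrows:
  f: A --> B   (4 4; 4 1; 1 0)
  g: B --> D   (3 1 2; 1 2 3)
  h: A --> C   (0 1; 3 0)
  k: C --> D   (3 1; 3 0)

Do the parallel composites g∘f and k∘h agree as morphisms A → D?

1) trace f;g:
  e0=[1,0] f-->[4,4,1] g-->[3,0]
  e1=[0,1] f-->[4,1,0] g-->[3,1]
  result₁ = (3 3; 0 1)
2) trace h;k:
  e0=[1,0] h-->[0,3] k-->[3,0]
  e1=[0,1] h-->[1,0] k-->[3,3]
  result₂ = (3 3; 0 3)
Equal? distinct morphisms ✗

Answer: DOES NOT COMMUTE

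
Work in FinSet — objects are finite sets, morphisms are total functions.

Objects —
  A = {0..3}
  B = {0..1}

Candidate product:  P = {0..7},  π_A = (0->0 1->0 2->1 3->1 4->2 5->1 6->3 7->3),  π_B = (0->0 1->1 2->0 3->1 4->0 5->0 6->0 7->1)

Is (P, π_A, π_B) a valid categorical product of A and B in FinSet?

|A|·|B| = 4·2 = 8;  |P| = 8
Check the pairing map k ↦ (π_A(k), π_B(k)):
  0 -> (0,0)
  1 -> (0,1)
  2 -> (1,0)
  3 -> (1,1)
  4 -> (2,0)
  5 -> (1,0)  ✗ repeats pair of k=2
  6 -> (3,0)
  7 -> (3,1)
distinct pairs in image: 7 / 8 needed
  → (1,0) hit at k=2 and k=5

Answer: NOT A VALID PRODUCT — duplicate pair at indices 2,5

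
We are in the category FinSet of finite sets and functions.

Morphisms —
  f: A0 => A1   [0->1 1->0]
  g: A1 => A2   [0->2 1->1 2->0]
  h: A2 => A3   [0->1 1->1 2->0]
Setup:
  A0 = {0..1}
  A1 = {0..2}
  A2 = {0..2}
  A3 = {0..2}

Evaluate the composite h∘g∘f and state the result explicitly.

Answer: [0->1 1->0]

Derivation:
  0 f=>1 g=>1 h=>1
  1 f=>0 g=>2 h=>0
composite: [0->1 1->0]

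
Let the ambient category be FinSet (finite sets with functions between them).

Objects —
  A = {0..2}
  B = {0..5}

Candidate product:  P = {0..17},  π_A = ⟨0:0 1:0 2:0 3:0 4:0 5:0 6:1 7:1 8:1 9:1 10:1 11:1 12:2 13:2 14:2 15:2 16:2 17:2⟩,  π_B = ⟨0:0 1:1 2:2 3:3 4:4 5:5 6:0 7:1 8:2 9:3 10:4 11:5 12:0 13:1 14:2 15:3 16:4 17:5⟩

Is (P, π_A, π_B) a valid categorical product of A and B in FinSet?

|A|·|B| = 3·6 = 18;  |P| = 18
Check the pairing map k ↦ (π_A(k), π_B(k)):
  0 : (0,0)
  1 : (0,1)
  2 : (0,2)
  3 : (0,3)
  4 : (0,4)
  5 : (0,5)
  6 : (1,0)
  7 : (1,1)
  8 : (1,2)
  9 : (1,3)
  10 : (1,4)
  11 : (1,5)
  12 : (2,0)
  13 : (2,1)
  14 : (2,2)
  15 : (2,3)
  16 : (2,4)
  17 : (2,5)
distinct pairs in image: 18 / 18 needed
  → bijection onto A×B; projections well-typed.

Answer: VALID PRODUCT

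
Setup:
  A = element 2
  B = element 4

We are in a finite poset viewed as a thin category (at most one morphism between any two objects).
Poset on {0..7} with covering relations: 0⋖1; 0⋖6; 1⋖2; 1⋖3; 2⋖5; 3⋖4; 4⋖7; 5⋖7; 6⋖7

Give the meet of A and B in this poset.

{x : x≤A ∧ x≤B} = {0,1}  (A=2, B=4)
  0 ≤ 1
  1 ≤ 1
glb = 1

Answer: A∧B = 1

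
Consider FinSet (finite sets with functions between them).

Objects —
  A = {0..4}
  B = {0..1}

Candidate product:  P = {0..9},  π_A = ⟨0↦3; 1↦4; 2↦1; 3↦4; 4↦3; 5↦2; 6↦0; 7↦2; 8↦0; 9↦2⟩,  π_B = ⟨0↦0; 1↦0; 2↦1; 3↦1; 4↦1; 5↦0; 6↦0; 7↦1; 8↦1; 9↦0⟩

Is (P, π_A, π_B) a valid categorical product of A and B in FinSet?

|A|·|B| = 5·2 = 10;  |P| = 10
Check the pairing map k ↦ (π_A(k), π_B(k)):
  0 ↦ (3,0)
  1 ↦ (4,0)
  2 ↦ (1,1)
  3 ↦ (4,1)
  4 ↦ (3,1)
  5 ↦ (2,0)
  6 ↦ (0,0)
  7 ↦ (2,1)
  8 ↦ (0,1)
  9 ↦ (2,0)  ✗ repeats pair of k=5
distinct pairs in image: 9 / 10 needed
  → (2,0) hit at k=5 and k=9

Answer: NOT A VALID PRODUCT — duplicate pair at indices 9,5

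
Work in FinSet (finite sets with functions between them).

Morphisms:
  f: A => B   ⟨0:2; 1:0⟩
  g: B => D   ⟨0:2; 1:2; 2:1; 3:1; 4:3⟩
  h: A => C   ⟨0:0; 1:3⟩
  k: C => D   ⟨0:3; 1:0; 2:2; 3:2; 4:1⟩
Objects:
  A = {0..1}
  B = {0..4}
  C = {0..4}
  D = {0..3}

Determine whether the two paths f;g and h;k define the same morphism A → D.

Along f;g (path 1):
  0 f=>2 g=>1
  1 f=>0 g=>2
  ⟦path⟧₁ = ⟨0:1; 1:2⟩
Along h;k (path 2):
  0 h=>0 k=>3
  1 h=>3 k=>2
  ⟦path⟧₂ = ⟨0:3; 1:2⟩
Equal? differ; not commutative

Answer: DOES NOT COMMUTE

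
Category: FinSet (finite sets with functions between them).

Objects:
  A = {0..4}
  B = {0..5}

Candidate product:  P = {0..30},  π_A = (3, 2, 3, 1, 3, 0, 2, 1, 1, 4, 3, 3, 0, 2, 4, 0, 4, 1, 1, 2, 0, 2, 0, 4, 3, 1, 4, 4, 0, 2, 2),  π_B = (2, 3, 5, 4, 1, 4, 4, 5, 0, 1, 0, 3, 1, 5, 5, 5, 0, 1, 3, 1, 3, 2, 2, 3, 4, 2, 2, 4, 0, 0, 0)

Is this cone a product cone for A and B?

|A|·|B| = 5·6 = 30;  |P| = 31
  → cardinalities differ; no bijection possible.

Answer: NOT A VALID PRODUCT — |P|=31 ≠ |A|·|B|=30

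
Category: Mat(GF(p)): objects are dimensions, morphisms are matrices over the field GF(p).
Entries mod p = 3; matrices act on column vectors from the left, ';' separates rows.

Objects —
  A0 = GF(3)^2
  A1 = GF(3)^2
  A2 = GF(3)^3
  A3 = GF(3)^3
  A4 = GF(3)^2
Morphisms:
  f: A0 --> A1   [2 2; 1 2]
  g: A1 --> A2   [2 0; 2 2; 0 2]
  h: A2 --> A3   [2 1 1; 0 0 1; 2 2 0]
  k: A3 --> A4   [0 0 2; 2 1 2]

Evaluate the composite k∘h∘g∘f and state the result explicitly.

Answer: [1 0; 2 2]

Trace:
  e0=[1,0] f-->[2,1] g-->[1,0,2] h-->[1,2,2] k-->[1,2]
  e1=[0,1] f-->[2,2] g-->[1,2,1] h-->[2,1,0] k-->[0,2]
composite: [1 0; 2 2]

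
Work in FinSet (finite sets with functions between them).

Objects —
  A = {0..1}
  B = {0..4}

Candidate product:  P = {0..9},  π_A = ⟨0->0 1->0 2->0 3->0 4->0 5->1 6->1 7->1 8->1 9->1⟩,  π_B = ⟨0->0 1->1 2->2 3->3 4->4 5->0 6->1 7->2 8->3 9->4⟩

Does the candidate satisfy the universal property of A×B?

|A|·|B| = 2·5 = 10;  |P| = 10
Check the pairing map k ↦ (π_A(k), π_B(k)):
  0 -> (0,0)
  1 -> (0,1)
  2 -> (0,2)
  3 -> (0,3)
  4 -> (0,4)
  5 -> (1,0)
  6 -> (1,1)
  7 -> (1,2)
  8 -> (1,3)
  9 -> (1,4)
distinct pairs in image: 10 / 10 needed
  → bijection onto A×B; projections well-typed.

Answer: VALID PRODUCT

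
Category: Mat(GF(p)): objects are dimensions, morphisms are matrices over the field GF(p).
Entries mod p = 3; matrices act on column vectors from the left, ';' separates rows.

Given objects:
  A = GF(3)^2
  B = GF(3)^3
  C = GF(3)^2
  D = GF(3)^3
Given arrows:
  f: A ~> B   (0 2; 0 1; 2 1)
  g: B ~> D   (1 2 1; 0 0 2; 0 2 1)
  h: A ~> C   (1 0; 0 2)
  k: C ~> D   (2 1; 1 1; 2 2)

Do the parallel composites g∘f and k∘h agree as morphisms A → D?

Answer: DOES NOT COMMUTE

Work:
1) trace f;g:
  e0=(1,0) f~>(0,0,2) g~>(2,1,2)
  e1=(0,1) f~>(2,1,1) g~>(2,2,0)
  composite₁ = (2 2; 1 2; 2 0)
2) trace h;k:
  e0=(1,0) h~>(1,0) k~>(2,1,2)
  e1=(0,1) h~>(0,2) k~>(2,2,1)
  composite₂ = (2 2; 1 2; 2 1)
Equal? NO — does not commute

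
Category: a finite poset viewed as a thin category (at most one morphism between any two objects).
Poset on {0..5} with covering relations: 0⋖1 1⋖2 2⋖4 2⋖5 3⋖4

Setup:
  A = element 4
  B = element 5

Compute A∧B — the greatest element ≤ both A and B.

Lower bounds of A=4 and B=5: {0,1,2}
  0 ≤ 2
  1 ≤ 2
  2 ≤ 2
glb = 2

Answer: A∧B = 2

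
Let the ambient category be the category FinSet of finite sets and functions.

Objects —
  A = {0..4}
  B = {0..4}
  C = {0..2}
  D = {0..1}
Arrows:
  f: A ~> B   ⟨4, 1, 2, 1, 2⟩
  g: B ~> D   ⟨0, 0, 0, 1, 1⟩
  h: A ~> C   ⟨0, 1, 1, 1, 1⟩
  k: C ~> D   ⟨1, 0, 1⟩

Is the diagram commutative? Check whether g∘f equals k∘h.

Answer: COMMUTES

Work:
Along f;g (path 1):
  0 f~>4 g~>1
  1 f~>1 g~>0
  2 f~>2 g~>0
  3 f~>1 g~>0
  4 f~>2 g~>0
  ⟦path⟧₁ = ⟨1, 0, 0, 0, 0⟩
Along h;k (path 2):
  0 h~>0 k~>1
  1 h~>1 k~>0
  2 h~>1 k~>0
  3 h~>1 k~>0
  4 h~>1 k~>0
  ⟦path⟧₂ = ⟨1, 0, 0, 0, 0⟩
Equal? same morphism ✓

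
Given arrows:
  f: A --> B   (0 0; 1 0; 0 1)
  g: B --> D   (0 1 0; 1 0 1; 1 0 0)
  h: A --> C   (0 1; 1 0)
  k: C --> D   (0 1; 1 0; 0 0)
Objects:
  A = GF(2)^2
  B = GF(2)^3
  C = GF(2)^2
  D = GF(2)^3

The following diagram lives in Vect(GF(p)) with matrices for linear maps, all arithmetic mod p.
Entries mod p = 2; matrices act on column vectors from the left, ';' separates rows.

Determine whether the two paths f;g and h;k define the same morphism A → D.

Path 1 = f;g:
  e0=(1,0) f-->(0,1,0) g-->(1,0,0)
  e1=(0,1) f-->(0,0,1) g-->(0,1,0)
  ⟦path⟧₁ = (1 0; 0 1; 0 0)
Path 2 = h;k:
  e0=(1,0) h-->(0,1) k-->(1,0,0)
  e1=(0,1) h-->(1,0) k-->(0,1,0)
  ⟦path⟧₂ = (1 0; 0 1; 0 0)
Equal? same morphism ✓

Answer: COMMUTES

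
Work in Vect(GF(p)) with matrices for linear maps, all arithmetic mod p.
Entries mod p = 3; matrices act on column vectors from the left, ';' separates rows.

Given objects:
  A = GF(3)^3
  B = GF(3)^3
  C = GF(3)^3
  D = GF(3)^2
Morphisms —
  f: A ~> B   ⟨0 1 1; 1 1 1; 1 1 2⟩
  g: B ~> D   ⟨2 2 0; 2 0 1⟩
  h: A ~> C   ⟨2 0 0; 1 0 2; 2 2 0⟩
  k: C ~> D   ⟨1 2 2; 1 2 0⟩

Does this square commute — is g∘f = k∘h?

1) trace f;g:
  e0=(1,0,0) f~>(0,1,1) g~>(2,1)
  e1=(0,1,0) f~>(1,1,1) g~>(1,0)
  e2=(0,0,1) f~>(1,1,2) g~>(1,1)
  ⟦path⟧₁ = ⟨2 1 1; 1 0 1⟩
2) trace h;k:
  e0=(1,0,0) h~>(2,1,2) k~>(2,1)
  e1=(0,1,0) h~>(0,0,2) k~>(1,0)
  e2=(0,0,1) h~>(0,2,0) k~>(1,1)
  ⟦path⟧₂ = ⟨2 1 1; 1 0 1⟩
Equal? YES — commutes

Answer: COMMUTES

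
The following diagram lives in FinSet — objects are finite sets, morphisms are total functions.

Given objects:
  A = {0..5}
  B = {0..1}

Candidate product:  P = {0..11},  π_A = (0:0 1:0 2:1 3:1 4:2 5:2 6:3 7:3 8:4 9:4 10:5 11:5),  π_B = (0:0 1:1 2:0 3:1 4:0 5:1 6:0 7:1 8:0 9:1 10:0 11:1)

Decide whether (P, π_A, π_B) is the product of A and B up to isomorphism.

|A|·|B| = 6·2 = 12;  |P| = 12
Check the pairing map k ↦ (π_A(k), π_B(k)):
  0 : (0,0)
  1 : (0,1)
  2 : (1,0)
  3 : (1,1)
  4 : (2,0)
  5 : (2,1)
  6 : (3,0)
  7 : (3,1)
  8 : (4,0)
  9 : (4,1)
  10 : (5,0)
  11 : (5,1)
distinct pairs in image: 12 / 12 needed
  → bijection onto A×B; projections well-typed.

Answer: VALID PRODUCT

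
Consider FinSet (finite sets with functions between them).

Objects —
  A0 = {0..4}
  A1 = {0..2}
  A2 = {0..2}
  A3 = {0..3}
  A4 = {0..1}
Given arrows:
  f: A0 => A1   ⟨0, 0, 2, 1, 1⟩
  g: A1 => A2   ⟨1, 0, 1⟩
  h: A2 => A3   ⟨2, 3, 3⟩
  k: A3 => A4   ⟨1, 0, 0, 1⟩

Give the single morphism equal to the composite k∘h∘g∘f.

Answer: ⟨1, 1, 1, 0, 0⟩

Trace:
  0 f=>0 g=>1 h=>3 k=>1
  1 f=>0 g=>1 h=>3 k=>1
  2 f=>2 g=>1 h=>3 k=>1
  3 f=>1 g=>0 h=>2 k=>0
  4 f=>1 g=>0 h=>2 k=>0
result: ⟨1, 1, 1, 0, 0⟩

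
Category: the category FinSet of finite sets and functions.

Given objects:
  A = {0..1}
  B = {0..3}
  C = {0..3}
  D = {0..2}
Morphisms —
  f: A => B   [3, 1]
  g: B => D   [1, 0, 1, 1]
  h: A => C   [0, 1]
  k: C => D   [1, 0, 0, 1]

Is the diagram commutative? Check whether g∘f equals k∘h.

Answer: COMMUTES

Derivation:
1) trace f;g:
  0 f=>3 g=>1
  1 f=>1 g=>0
  ⟦path⟧₁ = [1, 0]
2) trace h;k:
  0 h=>0 k=>1
  1 h=>1 k=>0
  ⟦path⟧₂ = [1, 0]
Equal? same morphism ✓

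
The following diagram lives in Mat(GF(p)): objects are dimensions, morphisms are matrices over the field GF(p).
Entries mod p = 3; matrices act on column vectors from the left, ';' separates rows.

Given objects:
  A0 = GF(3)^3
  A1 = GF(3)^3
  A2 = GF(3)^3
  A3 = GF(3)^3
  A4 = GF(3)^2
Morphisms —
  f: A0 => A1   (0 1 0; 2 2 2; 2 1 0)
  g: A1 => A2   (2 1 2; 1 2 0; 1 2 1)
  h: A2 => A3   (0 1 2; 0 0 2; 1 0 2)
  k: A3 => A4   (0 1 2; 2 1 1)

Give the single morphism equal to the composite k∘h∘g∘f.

  e0=(1,0,0) f=>(0,2,2) g=>(0,1,0) h=>(1,0,0) k=>(0,2)
  e1=(0,1,0) f=>(1,2,1) g=>(0,2,0) h=>(2,0,0) k=>(0,1)
  e2=(0,0,1) f=>(0,2,0) g=>(2,1,1) h=>(0,2,1) k=>(1,0)
result: (0 0 1; 2 1 0)

Answer: (0 0 1; 2 1 0)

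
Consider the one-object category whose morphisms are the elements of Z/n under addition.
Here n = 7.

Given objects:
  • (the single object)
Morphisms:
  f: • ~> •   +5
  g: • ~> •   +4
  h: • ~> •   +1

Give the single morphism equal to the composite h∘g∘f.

  0 +5≡5 +4≡2 +1≡3  (mod 7)
composite: +3

Answer: +3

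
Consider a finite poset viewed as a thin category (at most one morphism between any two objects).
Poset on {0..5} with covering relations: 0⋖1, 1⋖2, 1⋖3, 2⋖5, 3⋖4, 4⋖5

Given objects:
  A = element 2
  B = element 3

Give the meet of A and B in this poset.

{x : x<=A ∧ x<=B} = {0,1}  (A=2, B=3)
  0 <= 1
  1 <= 1
glb = 1

Answer: A∧B = 1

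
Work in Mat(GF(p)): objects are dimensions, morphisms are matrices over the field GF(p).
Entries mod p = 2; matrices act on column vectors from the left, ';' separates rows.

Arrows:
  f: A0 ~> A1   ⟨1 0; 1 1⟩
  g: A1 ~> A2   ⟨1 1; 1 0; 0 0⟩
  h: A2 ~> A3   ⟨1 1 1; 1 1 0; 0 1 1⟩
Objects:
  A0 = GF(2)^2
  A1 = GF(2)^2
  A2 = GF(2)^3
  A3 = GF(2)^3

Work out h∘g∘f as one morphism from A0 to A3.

Answer: ⟨1 1; 1 1; 1 0⟩

Work:
  e0=(1,0) f~>(1,1) g~>(0,1,0) h~>(1,1,1)
  e1=(0,1) f~>(0,1) g~>(1,0,0) h~>(1,1,0)
result: ⟨1 1; 1 1; 1 0⟩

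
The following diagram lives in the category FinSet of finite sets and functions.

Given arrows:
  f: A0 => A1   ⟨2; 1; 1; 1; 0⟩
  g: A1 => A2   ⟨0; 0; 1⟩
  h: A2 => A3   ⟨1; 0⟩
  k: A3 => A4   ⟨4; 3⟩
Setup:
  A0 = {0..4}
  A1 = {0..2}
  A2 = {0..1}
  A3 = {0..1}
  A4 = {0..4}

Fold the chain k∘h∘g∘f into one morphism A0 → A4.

Answer: ⟨4; 3; 3; 3; 3⟩

Work:
  0 f=>2 g=>1 h=>0 k=>4
  1 f=>1 g=>0 h=>1 k=>3
  2 f=>1 g=>0 h=>1 k=>3
  3 f=>1 g=>0 h=>1 k=>3
  4 f=>0 g=>0 h=>1 k=>3
result: ⟨4; 3; 3; 3; 3⟩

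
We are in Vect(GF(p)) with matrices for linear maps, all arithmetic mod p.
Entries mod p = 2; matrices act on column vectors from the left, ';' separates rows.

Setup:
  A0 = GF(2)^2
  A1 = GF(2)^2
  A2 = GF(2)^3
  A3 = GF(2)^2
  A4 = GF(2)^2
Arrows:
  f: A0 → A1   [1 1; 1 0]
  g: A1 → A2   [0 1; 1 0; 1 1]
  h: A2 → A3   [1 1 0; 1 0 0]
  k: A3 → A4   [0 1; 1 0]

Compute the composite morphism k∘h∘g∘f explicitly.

  e0=(1,0) f→(1,1) g→(1,1,0) h→(0,1) k→(1,0)
  e1=(0,1) f→(1,0) g→(0,1,1) h→(1,0) k→(0,1)
⟦path⟧: [1 0; 0 1]

Answer: [1 0; 0 1]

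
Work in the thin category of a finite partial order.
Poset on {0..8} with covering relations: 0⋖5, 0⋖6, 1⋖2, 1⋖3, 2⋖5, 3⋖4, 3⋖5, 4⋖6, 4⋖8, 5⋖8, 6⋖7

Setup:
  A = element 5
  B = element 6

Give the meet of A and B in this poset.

{x : x<=A ∧ x<=B} = {0,1,3}  (A=5, B=6)
  maximal lower bounds 0 and 3 are incomparable: neither 0<=3 nor 3<=0
→ no greatest lower bound exists

Answer: NO MEET EXISTS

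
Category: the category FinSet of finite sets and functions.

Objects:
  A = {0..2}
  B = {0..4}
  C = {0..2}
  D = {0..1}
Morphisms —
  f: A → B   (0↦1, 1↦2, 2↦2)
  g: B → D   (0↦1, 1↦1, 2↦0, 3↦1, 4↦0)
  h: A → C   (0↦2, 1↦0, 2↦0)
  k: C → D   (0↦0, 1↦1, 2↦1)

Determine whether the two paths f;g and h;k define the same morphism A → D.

Answer: COMMUTES

Derivation:
Along f;g (path 1):
  0 f→1 g→1
  1 f→2 g→0
  2 f→2 g→0
  ⟦path⟧₁ = (0↦1, 1↦0, 2↦0)
Along h;k (path 2):
  0 h→2 k→1
  1 h→0 k→0
  2 h→0 k→0
  ⟦path⟧₂ = (0↦1, 1↦0, 2↦0)
Equal? same morphism ✓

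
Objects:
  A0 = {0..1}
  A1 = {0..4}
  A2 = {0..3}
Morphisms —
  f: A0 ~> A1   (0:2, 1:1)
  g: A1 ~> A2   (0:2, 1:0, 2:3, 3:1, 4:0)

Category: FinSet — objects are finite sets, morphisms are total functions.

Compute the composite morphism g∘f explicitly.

Answer: (0:3, 1:0)

Derivation:
  0 f~>2 g~>3
  1 f~>1 g~>0
composite: (0:3, 1:0)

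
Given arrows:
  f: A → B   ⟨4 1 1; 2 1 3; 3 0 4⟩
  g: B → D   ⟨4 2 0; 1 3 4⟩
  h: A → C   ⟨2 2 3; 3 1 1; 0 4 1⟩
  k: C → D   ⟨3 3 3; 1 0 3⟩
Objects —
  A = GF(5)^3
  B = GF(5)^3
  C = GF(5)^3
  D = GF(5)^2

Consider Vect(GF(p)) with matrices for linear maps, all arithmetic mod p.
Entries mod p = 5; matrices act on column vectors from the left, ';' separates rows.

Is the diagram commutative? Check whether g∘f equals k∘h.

Along f;g (path 1):
  e0=⟨1,0,0⟩ f→⟨4,2,3⟩ g→⟨0,2⟩
  e1=⟨0,1,0⟩ f→⟨1,1,0⟩ g→⟨1,4⟩
  e2=⟨0,0,1⟩ f→⟨1,3,4⟩ g→⟨0,1⟩
  composite₁ = ⟨0 1 0; 2 4 1⟩
Along h;k (path 2):
  e0=⟨1,0,0⟩ h→⟨2,3,0⟩ k→⟨0,2⟩
  e1=⟨0,1,0⟩ h→⟨2,1,4⟩ k→⟨1,4⟩
  e2=⟨0,0,1⟩ h→⟨3,1,1⟩ k→⟨0,1⟩
  composite₂ = ⟨0 1 0; 2 4 1⟩
Equal? YES — commutes

Answer: COMMUTES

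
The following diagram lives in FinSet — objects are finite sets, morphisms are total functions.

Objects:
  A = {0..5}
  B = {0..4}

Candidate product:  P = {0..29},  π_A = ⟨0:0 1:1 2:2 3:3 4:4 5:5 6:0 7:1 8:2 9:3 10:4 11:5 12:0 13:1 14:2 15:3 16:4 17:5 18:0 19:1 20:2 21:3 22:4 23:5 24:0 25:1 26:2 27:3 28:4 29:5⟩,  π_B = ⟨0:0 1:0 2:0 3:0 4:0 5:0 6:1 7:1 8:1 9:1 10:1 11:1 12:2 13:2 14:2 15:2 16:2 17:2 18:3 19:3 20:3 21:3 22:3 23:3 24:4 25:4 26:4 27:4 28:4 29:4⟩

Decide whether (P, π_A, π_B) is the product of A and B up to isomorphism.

|A|·|B| = 6·5 = 30;  |P| = 30
Check the pairing map k ↦ (π_A(k), π_B(k)):
  0 : (0,0)
  1 : (1,0)
  2 : (2,0)
  3 : (3,0)
  4 : (4,0)
  5 : (5,0)
  6 : (0,1)
  7 : (1,1)
  8 : (2,1)
  9 : (3,1)
  10 : (4,1)
  11 : (5,1)
  12 : (0,2)
  13 : (1,2)
  14 : (2,2)
  15 : (3,2)
  16 : (4,2)
  17 : (5,2)
  18 : (0,3)
  19 : (1,3)
  20 : (2,3)
  21 : (3,3)
  22 : (4,3)
  23 : (5,3)
  24 : (0,4)
  25 : (1,4)
  26 : (2,4)
  27 : (3,4)
  28 : (4,4)
  29 : (5,4)
distinct pairs in image: 30 / 30 needed
  → bijection onto A×B; projections well-typed.

Answer: VALID PRODUCT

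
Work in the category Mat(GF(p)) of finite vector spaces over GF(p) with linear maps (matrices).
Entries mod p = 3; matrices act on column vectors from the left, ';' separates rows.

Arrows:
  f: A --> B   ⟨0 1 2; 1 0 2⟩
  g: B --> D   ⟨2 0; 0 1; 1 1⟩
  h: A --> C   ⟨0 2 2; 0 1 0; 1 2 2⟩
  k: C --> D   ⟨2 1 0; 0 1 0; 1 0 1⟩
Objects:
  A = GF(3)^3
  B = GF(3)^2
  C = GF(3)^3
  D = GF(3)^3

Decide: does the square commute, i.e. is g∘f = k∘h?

Path 1 = f;g:
  e0=⟨1,0,0⟩ f-->⟨0,1⟩ g-->⟨0,1,1⟩
  e1=⟨0,1,0⟩ f-->⟨1,0⟩ g-->⟨2,0,1⟩
  e2=⟨0,0,1⟩ f-->⟨2,2⟩ g-->⟨1,2,1⟩
  ⟦path⟧₁ = ⟨0 2 1; 1 0 2; 1 1 1⟩
Path 2 = h;k:
  e0=⟨1,0,0⟩ h-->⟨0,0,1⟩ k-->⟨0,0,1⟩
  e1=⟨0,1,0⟩ h-->⟨2,1,2⟩ k-->⟨2,1,1⟩
  e2=⟨0,0,1⟩ h-->⟨2,0,2⟩ k-->⟨1,0,1⟩
  ⟦path⟧₂ = ⟨0 2 1; 0 1 0; 1 1 1⟩
Equal? distinct morphisms ✗

Answer: DOES NOT COMMUTE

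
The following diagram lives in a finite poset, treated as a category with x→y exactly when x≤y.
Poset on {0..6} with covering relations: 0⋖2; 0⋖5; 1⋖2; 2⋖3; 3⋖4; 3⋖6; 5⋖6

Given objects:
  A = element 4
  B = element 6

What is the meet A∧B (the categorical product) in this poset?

Lower bounds of A=4 and B=6: {0,1,2,3}
  0 ⊑ 3
  1 ⊑ 3
  2 ⊑ 3
  3 ⊑ 3
glb = 3

Answer: A∧B = 3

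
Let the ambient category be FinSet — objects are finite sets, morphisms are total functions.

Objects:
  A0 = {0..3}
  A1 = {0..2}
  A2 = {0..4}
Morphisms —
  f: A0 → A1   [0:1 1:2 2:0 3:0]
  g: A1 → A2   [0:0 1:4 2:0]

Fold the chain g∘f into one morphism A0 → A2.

  0 f→1 g→4
  1 f→2 g→0
  2 f→0 g→0
  3 f→0 g→0
result: [0:4 1:0 2:0 3:0]

Answer: [0:4 1:0 2:0 3:0]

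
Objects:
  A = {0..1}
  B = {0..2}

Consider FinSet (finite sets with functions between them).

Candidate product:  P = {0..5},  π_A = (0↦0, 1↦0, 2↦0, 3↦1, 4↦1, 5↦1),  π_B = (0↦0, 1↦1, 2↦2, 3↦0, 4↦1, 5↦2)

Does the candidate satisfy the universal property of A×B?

|A|·|B| = 2·3 = 6;  |P| = 6
Check the pairing map k ↦ (π_A(k), π_B(k)):
  0 ↦ (0,0)
  1 ↦ (0,1)
  2 ↦ (0,2)
  3 ↦ (1,0)
  4 ↦ (1,1)
  5 ↦ (1,2)
distinct pairs in image: 6 / 6 needed
  → bijection onto A×B; projections well-typed.

Answer: VALID PRODUCT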